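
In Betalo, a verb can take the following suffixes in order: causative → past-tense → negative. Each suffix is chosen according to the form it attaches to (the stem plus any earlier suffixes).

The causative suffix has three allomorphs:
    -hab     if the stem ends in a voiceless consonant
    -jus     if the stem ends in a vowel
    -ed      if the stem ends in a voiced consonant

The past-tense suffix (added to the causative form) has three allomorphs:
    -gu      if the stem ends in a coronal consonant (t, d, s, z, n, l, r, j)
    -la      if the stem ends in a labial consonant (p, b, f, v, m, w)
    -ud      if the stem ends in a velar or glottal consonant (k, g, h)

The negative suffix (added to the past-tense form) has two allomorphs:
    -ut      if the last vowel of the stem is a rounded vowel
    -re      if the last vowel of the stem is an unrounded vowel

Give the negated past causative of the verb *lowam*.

*lowam* — final sound /m/ (a voiced consonant) → -ed → *lowamed*.
The causative form *lowamed* — final consonant /d/ (coronal) → -gu → *lowamedgu*.
The last vowel of the past-tense form *lowamedgu* is /u/, which is a rounded vowel, so the negative suffix is -ut, giving *lowamedguut*.

lowamedguut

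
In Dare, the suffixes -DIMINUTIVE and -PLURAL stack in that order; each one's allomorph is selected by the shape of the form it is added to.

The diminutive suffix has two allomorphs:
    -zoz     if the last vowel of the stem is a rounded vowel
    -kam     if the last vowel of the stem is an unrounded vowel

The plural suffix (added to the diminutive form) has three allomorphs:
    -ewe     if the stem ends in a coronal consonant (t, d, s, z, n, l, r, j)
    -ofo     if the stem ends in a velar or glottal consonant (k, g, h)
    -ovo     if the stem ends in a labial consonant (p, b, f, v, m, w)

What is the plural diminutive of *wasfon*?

wasfonzozewe

*wasfon* — last vowel /o/ (a rounded vowel) → -zoz → *wasfonzoz*.
The diminutive form *wasfonzoz* — final consonant /z/ (coronal) → -ewe → *wasfonzozewe*.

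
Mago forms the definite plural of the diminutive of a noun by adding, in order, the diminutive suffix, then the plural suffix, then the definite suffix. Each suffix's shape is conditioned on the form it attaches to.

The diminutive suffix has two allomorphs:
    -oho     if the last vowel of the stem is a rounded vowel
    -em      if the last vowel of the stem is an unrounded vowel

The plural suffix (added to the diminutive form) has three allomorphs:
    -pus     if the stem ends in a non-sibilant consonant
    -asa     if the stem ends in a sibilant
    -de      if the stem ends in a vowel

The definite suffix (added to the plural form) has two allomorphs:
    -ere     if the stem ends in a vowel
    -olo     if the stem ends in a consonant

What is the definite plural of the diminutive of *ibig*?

ibigempusolo

The last vowel of *ibig* is /i/, which is an unrounded vowel, so the diminutive suffix is -em, giving *ibigem*.
The final sound of the diminutive form *ibigem* is /m/, which is a non-sibilant consonant, so the plural suffix is -pus, giving *ibigempus*.
Since the final sound of the plural form *ibigempus* is /s/ (a consonant), it takes -olo, giving *ibigempusolo*.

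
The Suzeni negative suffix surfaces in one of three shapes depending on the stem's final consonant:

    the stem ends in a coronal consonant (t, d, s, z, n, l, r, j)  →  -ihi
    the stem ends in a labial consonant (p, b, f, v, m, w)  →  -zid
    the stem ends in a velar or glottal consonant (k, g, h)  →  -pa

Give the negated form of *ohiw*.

The final consonant of *ohiw* is /w/, which is labial, so the suffix is -zid, giving *ohiwzid*.

ohiwzid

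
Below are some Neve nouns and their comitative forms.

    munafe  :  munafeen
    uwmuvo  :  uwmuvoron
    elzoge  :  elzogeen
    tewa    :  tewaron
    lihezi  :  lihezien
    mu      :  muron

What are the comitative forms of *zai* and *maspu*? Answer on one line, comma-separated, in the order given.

The alternation tracks the last vowel of the stem — -en when the last vowel of the stem is a front vowel (*munafe*, *elzoge*, *lihezi*); -ron when the last vowel of the stem is a back vowel (*uwmuvo*, *tewa*, *mu*).
Since the last vowel of *zai* is /i/ (a front vowel), it takes -en, giving *zaien*.
Since the last vowel of *maspu* is /u/ (a back vowel), it takes -ron, giving *maspuron*.

zaien, maspuron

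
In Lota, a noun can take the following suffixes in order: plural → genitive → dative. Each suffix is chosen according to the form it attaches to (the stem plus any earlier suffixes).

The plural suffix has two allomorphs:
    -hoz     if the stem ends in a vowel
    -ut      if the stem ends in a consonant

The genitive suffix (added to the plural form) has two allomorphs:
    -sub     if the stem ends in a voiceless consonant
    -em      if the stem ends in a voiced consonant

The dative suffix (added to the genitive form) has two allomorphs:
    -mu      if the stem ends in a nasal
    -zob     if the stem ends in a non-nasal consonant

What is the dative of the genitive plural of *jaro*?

jarohozemmu

Since the final sound of *jaro* is /o/ (a vowel), it takes -hoz, giving *jarohoz*.
The final consonant of the plural form *jarohoz* is /z/, which is voiced, so the genitive suffix is -em, giving *jarohozem*.
The final consonant of the genitive form *jarohozem* is /m/, which is a nasal, so the dative suffix is -mu, giving *jarohozemmu*.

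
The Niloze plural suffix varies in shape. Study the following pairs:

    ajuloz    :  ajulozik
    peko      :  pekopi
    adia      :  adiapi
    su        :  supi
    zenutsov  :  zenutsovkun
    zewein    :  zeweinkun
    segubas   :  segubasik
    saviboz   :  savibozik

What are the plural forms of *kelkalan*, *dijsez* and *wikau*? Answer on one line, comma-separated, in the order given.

kelkalankun, dijsezik, wikaupi

The pattern is sibilance of the final sound: -ik when the stem ends in a sibilant (*ajuloz*, *segubas*, *saviboz*); -kun when the stem ends in a non-sibilant consonant (*zenutsov*, *zewein*); -pi when the stem ends in a vowel (*peko*, *adia*, *su*).
Since the final sound of *kelkalan* is /n/ (a non-sibilant consonant), it takes -kun, giving *kelkalankun*.
Since the final sound of *dijsez* is /z/ (a sibilant), it takes -ik, giving *dijsezik*.
*wikau* — final sound /u/ (a vowel) → -pi → *wikaupi*.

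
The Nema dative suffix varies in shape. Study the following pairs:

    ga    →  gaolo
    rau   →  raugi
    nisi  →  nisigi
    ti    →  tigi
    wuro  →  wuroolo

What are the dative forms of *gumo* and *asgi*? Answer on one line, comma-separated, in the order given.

gumoolo, asgigi

The pattern is height harmony: -gi when the last vowel of the stem is a high vowel (*rau*, *nisi*, *ti*); -olo when the last vowel of the stem is a non-high vowel (*ga*, *wuro*).
The last vowel of *gumo* is /o/, which is a non-high vowel, so the suffix is -olo, giving *gumoolo*.
The last vowel of *asgi* is /i/, which is a high vowel, so the suffix is -gi, giving *asgigi*.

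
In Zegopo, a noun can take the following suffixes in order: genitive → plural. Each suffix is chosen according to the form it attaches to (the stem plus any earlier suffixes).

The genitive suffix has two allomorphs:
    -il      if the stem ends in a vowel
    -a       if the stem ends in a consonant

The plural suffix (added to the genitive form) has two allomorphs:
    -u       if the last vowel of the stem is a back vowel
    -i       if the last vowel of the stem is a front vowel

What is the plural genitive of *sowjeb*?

The final sound of *sowjeb* is /b/, which is a consonant, so the genitive suffix is -a, giving *sowjeba*.
Since the last vowel of the genitive form *sowjeba* is /a/ (a back vowel), it takes -u, giving *sowjebau*.

sowjebau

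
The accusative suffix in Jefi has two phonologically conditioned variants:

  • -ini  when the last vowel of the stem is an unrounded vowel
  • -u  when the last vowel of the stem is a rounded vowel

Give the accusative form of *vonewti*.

*vonewti* — last vowel /i/ (an unrounded vowel) → -ini → *vonewtiini*.

vonewtiini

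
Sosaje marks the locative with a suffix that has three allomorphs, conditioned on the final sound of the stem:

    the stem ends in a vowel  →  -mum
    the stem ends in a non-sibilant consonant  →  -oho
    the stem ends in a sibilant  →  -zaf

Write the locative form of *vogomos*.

*vogomos*: final sound = /s/, a sibilant → -zaf → *vogomoszaf*.

vogomoszaf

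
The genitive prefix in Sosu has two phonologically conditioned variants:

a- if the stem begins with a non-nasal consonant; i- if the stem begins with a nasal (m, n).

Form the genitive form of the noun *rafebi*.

arafebi

The first consonant of *rafebi* is /r/, which is non-nasal, so the prefix is a-, giving *arafebi*.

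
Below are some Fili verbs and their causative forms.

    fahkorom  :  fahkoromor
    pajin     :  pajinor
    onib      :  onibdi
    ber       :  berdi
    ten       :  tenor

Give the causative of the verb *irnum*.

The pattern is nasality of the final consonant: -or when the stem ends in a nasal (*fahkorom*, *pajin*, *ten*); -di when the stem ends in a non-nasal consonant (*onib*, *ber*).
*irnum*: final consonant = /m/, a nasal → -or → *irnumor*.

irnumor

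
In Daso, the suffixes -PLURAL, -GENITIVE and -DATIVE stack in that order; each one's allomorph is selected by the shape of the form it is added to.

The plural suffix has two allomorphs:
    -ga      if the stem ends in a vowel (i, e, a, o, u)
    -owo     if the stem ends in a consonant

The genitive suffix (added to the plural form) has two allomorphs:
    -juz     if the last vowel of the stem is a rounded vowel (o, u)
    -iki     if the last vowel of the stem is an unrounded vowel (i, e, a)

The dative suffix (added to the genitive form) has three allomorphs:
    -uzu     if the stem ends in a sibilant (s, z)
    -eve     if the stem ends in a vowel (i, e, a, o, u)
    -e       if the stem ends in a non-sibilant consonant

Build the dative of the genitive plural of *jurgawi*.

jurgawigaikieve

*jurgawi* — final sound /i/ (a vowel) → -ga → *jurgawiga*.
The last vowel of the plural form *jurgawiga* is /a/, which is an unrounded vowel, so the genitive suffix is -iki, giving *jurgawigaiki*.
The final sound of the genitive form *jurgawigaiki* is /i/, which is a vowel, so the dative suffix is -eve, giving *jurgawigaikieve*.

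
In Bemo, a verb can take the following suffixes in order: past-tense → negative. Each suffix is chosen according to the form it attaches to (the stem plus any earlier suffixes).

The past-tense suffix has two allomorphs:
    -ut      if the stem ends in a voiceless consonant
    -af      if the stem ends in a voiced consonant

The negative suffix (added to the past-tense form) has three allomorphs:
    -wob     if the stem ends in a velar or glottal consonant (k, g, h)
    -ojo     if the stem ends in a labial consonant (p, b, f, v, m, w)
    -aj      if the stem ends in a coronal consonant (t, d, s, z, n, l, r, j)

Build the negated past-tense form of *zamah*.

zamahutaj

The final consonant of *zamah* is /h/, which is voiceless, so the past-tense suffix is -ut, giving *zamahut*.
The past-tense form *zamahut*: final consonant = /t/, coronal → -aj → *zamahutaj*.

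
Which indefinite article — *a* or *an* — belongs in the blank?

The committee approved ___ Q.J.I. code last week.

a

The indefinite article is chosen by the initial *sound* of the following word, not its spelling.
The initialism *Q.J.I.* is read letter by letter; the first letter, Q, is pronounced /kjuː/, which begins with a consonant sound.
So the article is *a*: The committee approved a Q.J.I. code last week.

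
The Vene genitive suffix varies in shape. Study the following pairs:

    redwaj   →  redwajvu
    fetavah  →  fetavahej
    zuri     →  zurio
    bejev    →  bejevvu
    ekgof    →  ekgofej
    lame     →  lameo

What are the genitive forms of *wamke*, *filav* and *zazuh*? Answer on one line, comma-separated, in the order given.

The suffix is conditioned by the final sound: -ej when the stem ends in a voiceless consonant (*fetavah*, *ekgof*); -vu when the stem ends in a voiced consonant (*redwaj*, *bejev*); -o when the stem ends in a vowel (*zuri*, *lame*).
*wamke*: final sound = /e/, a vowel → -o → *wamkeo*.
The final sound of *filav* is /v/, which is a voiced consonant, so the suffix is -vu, giving *filavvu*.
Since the final sound of *zazuh* is /h/ (a voiceless consonant), it takes -ej, giving *zazuhej*.

wamkeo, filavvu, zazuhej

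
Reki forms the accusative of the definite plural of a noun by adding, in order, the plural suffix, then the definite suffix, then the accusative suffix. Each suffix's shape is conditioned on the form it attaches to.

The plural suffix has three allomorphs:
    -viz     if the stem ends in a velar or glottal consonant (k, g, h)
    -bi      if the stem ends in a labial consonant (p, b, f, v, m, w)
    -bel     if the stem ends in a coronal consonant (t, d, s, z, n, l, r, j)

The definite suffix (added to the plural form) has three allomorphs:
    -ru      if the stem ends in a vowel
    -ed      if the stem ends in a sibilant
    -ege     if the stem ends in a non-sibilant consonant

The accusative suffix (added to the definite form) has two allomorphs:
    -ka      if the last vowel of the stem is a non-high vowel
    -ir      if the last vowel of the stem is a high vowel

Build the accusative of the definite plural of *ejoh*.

ejohvizedka

*ejoh* — final consonant /h/ (velar/glottal) → -viz → *ejohviz*.
Since the final sound of the plural form *ejohviz* is /z/ (a sibilant), it takes -ed, giving *ejohvized*.
Since the last vowel of the definite form *ejohvized* is /e/ (a non-high vowel), it takes -ka, giving *ejohvizedka*.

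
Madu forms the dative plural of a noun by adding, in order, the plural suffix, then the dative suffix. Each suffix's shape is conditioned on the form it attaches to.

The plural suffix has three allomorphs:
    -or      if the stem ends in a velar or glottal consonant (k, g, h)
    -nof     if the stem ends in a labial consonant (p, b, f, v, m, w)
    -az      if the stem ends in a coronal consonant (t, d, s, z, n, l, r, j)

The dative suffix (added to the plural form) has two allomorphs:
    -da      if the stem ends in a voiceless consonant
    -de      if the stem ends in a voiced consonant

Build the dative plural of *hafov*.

*hafov*: final consonant = /v/, labial → -nof → *hafovnof*.
The final consonant of the plural form *hafovnof* is /f/, which is voiceless, so the dative suffix is -da, giving *hafovnofda*.

hafovnofda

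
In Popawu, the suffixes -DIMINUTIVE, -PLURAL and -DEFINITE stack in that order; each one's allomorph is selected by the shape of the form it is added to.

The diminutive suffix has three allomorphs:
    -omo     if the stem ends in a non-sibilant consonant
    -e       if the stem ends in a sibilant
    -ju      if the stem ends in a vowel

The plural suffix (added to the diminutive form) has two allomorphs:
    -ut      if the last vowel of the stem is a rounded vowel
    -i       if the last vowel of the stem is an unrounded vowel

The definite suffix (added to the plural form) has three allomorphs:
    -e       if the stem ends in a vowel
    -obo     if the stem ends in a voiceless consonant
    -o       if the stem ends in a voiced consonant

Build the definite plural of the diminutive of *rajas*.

rajaseie

*rajas*: final sound = /s/, a sibilant → -e → *rajase*.
The diminutive form *rajase* — last vowel /e/ (an unrounded vowel) → -i → *rajasei*.
The final sound of the plural form *rajasei* is /i/, which is a vowel, so the definite suffix is -e, giving *rajaseie*.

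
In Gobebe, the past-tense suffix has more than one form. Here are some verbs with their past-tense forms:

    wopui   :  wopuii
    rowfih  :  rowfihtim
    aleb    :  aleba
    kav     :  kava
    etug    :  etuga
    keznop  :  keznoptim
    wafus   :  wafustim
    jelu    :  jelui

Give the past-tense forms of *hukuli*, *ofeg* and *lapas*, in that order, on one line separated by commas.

hukulii, ofega, lapastim

Looking at the final sound of each stem: -tim when the stem ends in a voiceless consonant (*rowfih*, *keznop*, *wafus*); -a when the stem ends in a voiced consonant (*aleb*, *kav*, *etug*); -i when the stem ends in a vowel (*wopui*, *jelu*).
Since the final sound of *hukuli* is /i/ (a vowel), it takes -i, giving *hukulii*.
*ofeg*: final sound = /g/, a voiced consonant → -a → *ofega*.
*lapas* — final sound /s/ (a voiceless consonant) → -tim → *lapastim*.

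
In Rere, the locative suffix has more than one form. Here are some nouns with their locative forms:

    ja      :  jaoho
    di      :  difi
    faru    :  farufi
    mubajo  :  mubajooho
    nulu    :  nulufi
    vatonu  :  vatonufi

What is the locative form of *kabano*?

kabanooho

The suffix is conditioned by the last vowel: -fi when the last vowel of the stem is a high vowel (*di*, *faru*, *nulu*, *vatonu*); -oho when the last vowel of the stem is a non-high vowel (*ja*, *mubajo*).
Since the last vowel of *kabano* is /o/ (a non-high vowel), it takes -oho, giving *kabanooho*.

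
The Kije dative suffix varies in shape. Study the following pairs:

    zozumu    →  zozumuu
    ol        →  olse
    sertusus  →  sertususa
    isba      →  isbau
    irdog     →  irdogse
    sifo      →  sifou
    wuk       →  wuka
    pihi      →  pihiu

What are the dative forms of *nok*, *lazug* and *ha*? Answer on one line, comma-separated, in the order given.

The suffix is conditioned by the final sound: -a when the stem ends in a voiceless consonant (*sertusus*, *wuk*); -se when the stem ends in a voiced consonant (*ol*, *irdog*); -u when the stem ends in a vowel (*zozumu*, *isba*, *sifo*, *pihi*).
*nok*: final sound = /k/, a voiceless consonant → -a → *noka*.
Since the final sound of *lazug* is /g/ (a voiced consonant), it takes -se, giving *lazugse*.
*ha* — final sound /a/ (a vowel) → -u → *hau*.

noka, lazugse, hau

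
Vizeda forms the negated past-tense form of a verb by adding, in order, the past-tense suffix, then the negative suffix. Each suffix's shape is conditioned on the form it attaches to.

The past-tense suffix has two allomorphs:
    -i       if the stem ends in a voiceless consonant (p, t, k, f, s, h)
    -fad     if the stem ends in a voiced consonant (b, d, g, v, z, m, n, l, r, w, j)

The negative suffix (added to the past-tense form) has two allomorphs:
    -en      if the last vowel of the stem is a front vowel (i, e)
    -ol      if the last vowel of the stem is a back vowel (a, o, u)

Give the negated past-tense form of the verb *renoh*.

renohien

*renoh* — final consonant /h/ (voiceless) → -i → *renohi*.
The past-tense form *renohi* — last vowel /i/ (a front vowel) → -en → *renohien*.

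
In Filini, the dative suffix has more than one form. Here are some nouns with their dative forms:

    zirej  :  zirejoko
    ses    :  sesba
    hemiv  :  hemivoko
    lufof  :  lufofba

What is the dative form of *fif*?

fifba

The alternation tracks the final consonant of the stem — -ba when the stem ends in a voiceless consonant (*ses*, *lufof*); -oko when the stem ends in a voiced consonant (*zirej*, *hemiv*).
*fif*: final consonant = /f/, voiceless → -ba → *fifba*.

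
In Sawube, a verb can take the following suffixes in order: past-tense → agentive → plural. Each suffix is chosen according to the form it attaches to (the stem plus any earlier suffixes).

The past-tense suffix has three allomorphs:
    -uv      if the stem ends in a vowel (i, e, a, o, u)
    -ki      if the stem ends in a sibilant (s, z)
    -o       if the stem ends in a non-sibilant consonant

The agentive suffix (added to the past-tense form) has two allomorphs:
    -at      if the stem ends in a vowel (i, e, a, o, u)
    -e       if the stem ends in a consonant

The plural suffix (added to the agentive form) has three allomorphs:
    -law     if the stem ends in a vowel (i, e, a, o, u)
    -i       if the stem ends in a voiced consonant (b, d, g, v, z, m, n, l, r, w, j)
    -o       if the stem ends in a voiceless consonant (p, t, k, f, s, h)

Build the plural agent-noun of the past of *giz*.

*giz* — final sound /z/ (a sibilant) → -ki → *gizki*.
Since the final sound of the past-tense form *gizki* is /i/ (a vowel), it takes -at, giving *gizkiat*.
The final sound of the agentive form *gizkiat* is /t/, which is a voiceless consonant, so the plural suffix is -o, giving *gizkiato*.

gizkiato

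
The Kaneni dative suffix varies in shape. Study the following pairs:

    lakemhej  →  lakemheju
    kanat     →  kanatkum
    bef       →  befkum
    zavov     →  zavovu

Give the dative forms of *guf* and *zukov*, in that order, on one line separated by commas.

gufkum, zukovu

The suffix is conditioned by the final consonant: -kum when the stem ends in a voiceless consonant (*kanat*, *bef*); -u when the stem ends in a voiced consonant (*lakemhej*, *zavov*).
Since the final consonant of *guf* is /f/ (voiceless), it takes -kum, giving *gufkum*.
Since the final consonant of *zukov* is /v/ (voiced), it takes -u, giving *zukovu*.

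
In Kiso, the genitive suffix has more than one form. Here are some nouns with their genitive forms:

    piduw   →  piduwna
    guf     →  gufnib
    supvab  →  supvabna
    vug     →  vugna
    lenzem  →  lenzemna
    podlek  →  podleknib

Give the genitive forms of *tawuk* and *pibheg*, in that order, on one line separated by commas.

The suffix is conditioned by the final consonant: -nib when the stem ends in a voiceless consonant (*guf*, *podlek*); -na when the stem ends in a voiced consonant (*piduw*, *supvab*, *vug*, *lenzem*).
The final consonant of *tawuk* is /k/, which is voiceless, so the suffix is -nib, giving *tawuknib*.
The final consonant of *pibheg* is /g/, which is voiced, so the suffix is -na, giving *pibhegna*.

tawuknib, pibhegna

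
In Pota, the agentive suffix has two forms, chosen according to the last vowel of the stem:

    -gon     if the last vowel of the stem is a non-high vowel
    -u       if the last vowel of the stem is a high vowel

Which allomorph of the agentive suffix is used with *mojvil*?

*mojvil*: last vowel = /i/, a high vowel → -u.

-u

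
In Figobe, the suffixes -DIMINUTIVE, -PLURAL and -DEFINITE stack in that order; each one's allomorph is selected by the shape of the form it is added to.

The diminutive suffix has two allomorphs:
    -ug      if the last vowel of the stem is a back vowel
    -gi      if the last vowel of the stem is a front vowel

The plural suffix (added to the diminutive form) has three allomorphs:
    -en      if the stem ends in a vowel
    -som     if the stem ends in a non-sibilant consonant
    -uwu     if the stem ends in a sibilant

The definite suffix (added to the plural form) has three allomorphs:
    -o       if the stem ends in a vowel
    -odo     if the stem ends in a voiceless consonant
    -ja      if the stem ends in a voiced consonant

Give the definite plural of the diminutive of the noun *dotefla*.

*dotefla*: last vowel = /a/, a back vowel → -ug → *doteflaug*.
The final sound of the diminutive form *doteflaug* is /g/, which is a non-sibilant consonant, so the plural suffix is -som, giving *doteflaugsom*.
Since the final sound of the plural form *doteflaugsom* is /m/ (a voiced consonant), it takes -ja, giving *doteflaugsomja*.

doteflaugsomja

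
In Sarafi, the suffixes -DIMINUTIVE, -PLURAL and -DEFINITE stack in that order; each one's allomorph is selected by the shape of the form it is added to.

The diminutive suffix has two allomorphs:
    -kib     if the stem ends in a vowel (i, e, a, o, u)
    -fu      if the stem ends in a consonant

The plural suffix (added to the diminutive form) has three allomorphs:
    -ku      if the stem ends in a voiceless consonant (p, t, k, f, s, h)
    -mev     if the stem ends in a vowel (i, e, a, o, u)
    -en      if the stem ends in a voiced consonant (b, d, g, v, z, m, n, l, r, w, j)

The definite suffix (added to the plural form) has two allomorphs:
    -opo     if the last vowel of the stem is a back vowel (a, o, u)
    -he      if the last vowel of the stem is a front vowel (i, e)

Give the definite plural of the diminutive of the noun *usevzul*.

usevzulfumevhe

*usevzul* — final sound /l/ (a consonant) → -fu → *usevzulfu*.
Since the final sound of the diminutive form *usevzulfu* is /u/ (a vowel), it takes -mev, giving *usevzulfumev*.
The last vowel of the plural form *usevzulfumev* is /e/, which is a front vowel, so the definite suffix is -he, giving *usevzulfumevhe*.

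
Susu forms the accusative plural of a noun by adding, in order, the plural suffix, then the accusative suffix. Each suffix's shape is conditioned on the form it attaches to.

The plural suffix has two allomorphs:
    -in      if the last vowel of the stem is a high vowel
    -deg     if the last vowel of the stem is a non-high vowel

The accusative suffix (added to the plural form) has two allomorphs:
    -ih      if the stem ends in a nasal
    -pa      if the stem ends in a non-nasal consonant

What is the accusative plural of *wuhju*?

wuhjuinih

*wuhju*: last vowel = /u/, a high vowel → -in → *wuhjuin*.
The plural form *wuhjuin*: final consonant = /n/, a nasal → -ih → *wuhjuinih*.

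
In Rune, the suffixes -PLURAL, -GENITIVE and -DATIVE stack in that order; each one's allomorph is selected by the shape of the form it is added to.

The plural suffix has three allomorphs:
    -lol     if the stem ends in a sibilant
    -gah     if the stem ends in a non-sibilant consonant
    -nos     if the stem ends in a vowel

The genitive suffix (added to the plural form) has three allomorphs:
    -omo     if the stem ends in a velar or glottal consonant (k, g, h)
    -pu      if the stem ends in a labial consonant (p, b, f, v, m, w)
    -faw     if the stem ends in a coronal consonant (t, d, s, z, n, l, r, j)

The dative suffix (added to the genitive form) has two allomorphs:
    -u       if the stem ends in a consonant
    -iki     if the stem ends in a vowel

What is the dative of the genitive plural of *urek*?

Since the final sound of *urek* is /k/ (a non-sibilant consonant), it takes -gah, giving *urekgah*.
The final consonant of the plural form *urekgah* is /h/, which is velar/glottal, so the genitive suffix is -omo, giving *urekgahomo*.
Since the final sound of the genitive form *urekgahomo* is /o/ (a vowel), it takes -iki, giving *urekgahomoiki*.

urekgahomoiki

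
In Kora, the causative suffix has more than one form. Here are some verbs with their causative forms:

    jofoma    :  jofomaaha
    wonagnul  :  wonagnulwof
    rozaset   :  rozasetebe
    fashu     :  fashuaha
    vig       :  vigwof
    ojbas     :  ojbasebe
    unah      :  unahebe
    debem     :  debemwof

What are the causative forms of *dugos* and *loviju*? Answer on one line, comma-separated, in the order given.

dugosebe, lovijuaha

Looking at the final sound of each stem: -ebe when the stem ends in a voiceless consonant (*rozaset*, *ojbas*, *unah*); -wof when the stem ends in a voiced consonant (*wonagnul*, *vig*, *debem*); -aha when the stem ends in a vowel (*jofoma*, *fashu*).
The final sound of *dugos* is /s/, which is a voiceless consonant, so the suffix is -ebe, giving *dugosebe*.
*loviju*: final sound = /u/, a vowel → -aha → *lovijuaha*.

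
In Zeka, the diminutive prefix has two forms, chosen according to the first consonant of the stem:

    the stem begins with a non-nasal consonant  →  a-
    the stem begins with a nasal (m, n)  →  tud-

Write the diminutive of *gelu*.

*gelu* — first consonant /g/ (non-nasal) → a- → *agelu*.

agelu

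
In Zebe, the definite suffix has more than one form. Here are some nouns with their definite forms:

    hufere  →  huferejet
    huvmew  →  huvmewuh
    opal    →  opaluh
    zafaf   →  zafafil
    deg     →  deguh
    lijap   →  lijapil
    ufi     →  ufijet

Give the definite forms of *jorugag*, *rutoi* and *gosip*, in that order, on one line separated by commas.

jorugaguh, rutoijet, gosipil

Looking at the final sound of each stem: -il when the stem ends in a voiceless consonant (*zafaf*, *lijap*); -uh when the stem ends in a voiced consonant (*huvmew*, *opal*, *deg*); -jet when the stem ends in a vowel (*hufere*, *ufi*).
*jorugag*: final sound = /g/, a voiced consonant → -uh → *jorugaguh*.
Since the final sound of *rutoi* is /i/ (a vowel), it takes -jet, giving *rutoijet*.
*gosip* — final sound /p/ (a voiceless consonant) → -il → *gosipil*.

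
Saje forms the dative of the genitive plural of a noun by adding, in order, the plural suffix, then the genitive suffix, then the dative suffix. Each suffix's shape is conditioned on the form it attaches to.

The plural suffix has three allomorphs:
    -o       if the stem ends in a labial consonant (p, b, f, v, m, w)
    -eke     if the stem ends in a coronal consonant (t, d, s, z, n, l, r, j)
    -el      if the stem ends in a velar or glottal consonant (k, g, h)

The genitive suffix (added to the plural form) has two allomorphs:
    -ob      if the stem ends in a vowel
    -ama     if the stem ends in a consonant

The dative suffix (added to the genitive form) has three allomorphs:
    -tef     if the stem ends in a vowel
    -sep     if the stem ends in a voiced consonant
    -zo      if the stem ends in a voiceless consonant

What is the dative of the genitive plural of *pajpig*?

pajpigelamatef

The final consonant of *pajpig* is /g/, which is velar/glottal, so the plural suffix is -el, giving *pajpigel*.
The plural form *pajpigel* — final sound /l/ (a consonant) → -ama → *pajpigelama*.
The genitive form *pajpigelama* — final sound /a/ (a vowel) → -tef → *pajpigelamatef*.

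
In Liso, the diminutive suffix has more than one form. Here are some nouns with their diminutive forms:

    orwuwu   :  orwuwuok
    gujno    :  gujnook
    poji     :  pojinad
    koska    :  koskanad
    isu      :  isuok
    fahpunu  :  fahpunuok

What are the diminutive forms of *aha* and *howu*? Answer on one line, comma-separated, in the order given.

The pattern is rounding harmony: -ok when the last vowel of the stem is a rounded vowel (*orwuwu*, *gujno*, *isu*, *fahpunu*); -nad when the last vowel of the stem is an unrounded vowel (*poji*, *koska*).
*aha*: last vowel = /a/, an unrounded vowel → -nad → *ahanad*.
*howu* — last vowel /u/ (a rounded vowel) → -ok → *howuok*.

ahanad, howuok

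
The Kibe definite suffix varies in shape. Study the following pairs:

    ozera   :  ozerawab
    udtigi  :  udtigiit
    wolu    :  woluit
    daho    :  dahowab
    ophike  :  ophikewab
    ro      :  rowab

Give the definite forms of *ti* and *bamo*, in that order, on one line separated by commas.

tiit, bamowab

The pattern is height harmony: -it when the last vowel of the stem is a high vowel (*udtigi*, *wolu*); -wab when the last vowel of the stem is a non-high vowel (*ozera*, *daho*, *ophike*, *ro*).
Since the last vowel of *ti* is /i/ (a high vowel), it takes -it, giving *tiit*.
Since the last vowel of *bamo* is /o/ (a non-high vowel), it takes -wab, giving *bamowab*.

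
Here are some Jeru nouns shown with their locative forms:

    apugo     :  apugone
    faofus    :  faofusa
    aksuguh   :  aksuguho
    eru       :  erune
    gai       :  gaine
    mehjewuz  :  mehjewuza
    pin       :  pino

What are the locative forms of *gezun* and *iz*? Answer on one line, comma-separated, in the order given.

gezuno, iza

Looking at the final sound of each stem: -a when the stem ends in a sibilant (*faofus*, *mehjewuz*); -o when the stem ends in a non-sibilant consonant (*aksuguh*, *pin*); -ne when the stem ends in a vowel (*apugo*, *eru*, *gai*).
The final sound of *gezun* is /n/, which is a non-sibilant consonant, so the suffix is -o, giving *gezuno*.
Since the final sound of *iz* is /z/ (a sibilant), it takes -a, giving *iza*.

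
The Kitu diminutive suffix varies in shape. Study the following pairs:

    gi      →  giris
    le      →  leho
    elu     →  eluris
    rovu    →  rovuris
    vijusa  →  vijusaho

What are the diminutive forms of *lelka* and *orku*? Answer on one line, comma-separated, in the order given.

The alternation tracks the last vowel of the stem — -ris when the last vowel of the stem is a high vowel (*gi*, *elu*, *rovu*); -ho when the last vowel of the stem is a non-high vowel (*le*, *vijusa*).
Since the last vowel of *lelka* is /a/ (a non-high vowel), it takes -ho, giving *lelkaho*.
*orku*: last vowel = /u/, a high vowel → -ris → *orkuris*.

lelkaho, orkuris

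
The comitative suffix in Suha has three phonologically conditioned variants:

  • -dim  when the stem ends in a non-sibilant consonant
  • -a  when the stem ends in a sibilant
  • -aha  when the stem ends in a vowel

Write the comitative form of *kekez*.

*kekez* — final sound /z/ (a sibilant) → -a → *kekeza*.

kekeza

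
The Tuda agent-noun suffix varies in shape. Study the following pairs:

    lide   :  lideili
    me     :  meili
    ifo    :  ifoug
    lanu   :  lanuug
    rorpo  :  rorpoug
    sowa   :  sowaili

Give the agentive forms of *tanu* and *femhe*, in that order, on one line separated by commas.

The suffix is conditioned by the last vowel: -ug when the last vowel of the stem is a rounded vowel (*ifo*, *lanu*, *rorpo*); -ili when the last vowel of the stem is an unrounded vowel (*lide*, *me*, *sowa*).
*tanu*: last vowel = /u/, a rounded vowel → -ug → *tanuug*.
The last vowel of *femhe* is /e/, which is an unrounded vowel, so the suffix is -ili, giving *femheili*.

tanuug, femheili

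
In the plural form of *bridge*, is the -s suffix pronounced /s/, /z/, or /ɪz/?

/ɪz/

The stem *bridge* ends in a sibilant (/s, z, ʃ, ʒ, tʃ, dʒ/).
The plural suffix surfaces as /ɪz/ after sibilants, /s/ after other voiceless consonants, and /z/ after other voiced sounds.
So the plural -s on *bridge* is pronounced /ɪz/.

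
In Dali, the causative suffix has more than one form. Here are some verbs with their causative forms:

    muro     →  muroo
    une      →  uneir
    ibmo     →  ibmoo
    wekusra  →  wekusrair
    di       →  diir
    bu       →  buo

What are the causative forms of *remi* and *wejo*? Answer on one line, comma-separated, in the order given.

remiir, wejoo

The alternation tracks the last vowel of the stem — -o when the last vowel of the stem is a rounded vowel (*muro*, *ibmo*, *bu*); -ir when the last vowel of the stem is an unrounded vowel (*une*, *wekusra*, *di*).
*remi*: last vowel = /i/, an unrounded vowel → -ir → *remiir*.
Since the last vowel of *wejo* is /o/ (a rounded vowel), it takes -o, giving *wejoo*.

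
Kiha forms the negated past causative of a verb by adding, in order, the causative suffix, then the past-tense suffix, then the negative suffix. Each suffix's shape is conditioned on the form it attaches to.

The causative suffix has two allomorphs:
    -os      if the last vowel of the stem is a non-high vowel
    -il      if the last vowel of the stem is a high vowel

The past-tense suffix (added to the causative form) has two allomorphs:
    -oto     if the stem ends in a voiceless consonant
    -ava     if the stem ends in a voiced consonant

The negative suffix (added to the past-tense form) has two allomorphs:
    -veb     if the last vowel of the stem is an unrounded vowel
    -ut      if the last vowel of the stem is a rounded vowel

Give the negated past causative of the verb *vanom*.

vanomosotout

*vanom* — last vowel /o/ (a non-high vowel) → -os → *vanomos*.
Since the final consonant of the causative form *vanomos* is /s/ (voiceless), it takes -oto, giving *vanomosoto*.
The past-tense form *vanomosoto*: last vowel = /o/, a rounded vowel → -ut → *vanomosotout*.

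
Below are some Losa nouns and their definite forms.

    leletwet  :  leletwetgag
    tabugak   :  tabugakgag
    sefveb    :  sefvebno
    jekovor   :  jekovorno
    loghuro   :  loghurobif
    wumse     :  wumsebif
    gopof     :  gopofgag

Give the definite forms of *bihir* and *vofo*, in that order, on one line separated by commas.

Looking at the final sound of each stem: -gag when the stem ends in a voiceless consonant (*leletwet*, *tabugak*, *gopof*); -no when the stem ends in a voiced consonant (*sefveb*, *jekovor*); -bif when the stem ends in a vowel (*loghuro*, *wumse*).
*bihir* — final sound /r/ (a voiced consonant) → -no → *bihirno*.
The final sound of *vofo* is /o/, which is a vowel, so the suffix is -bif, giving *vofobif*.

bihirno, vofobif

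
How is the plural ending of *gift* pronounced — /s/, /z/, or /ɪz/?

The stem *gift* ends in a voiceless non-sibilant consonant.
The plural suffix surfaces as /ɪz/ after sibilants, /s/ after other voiceless consonants, and /z/ after other voiced sounds.
So the plural -s on *gift* is pronounced /s/.

/s/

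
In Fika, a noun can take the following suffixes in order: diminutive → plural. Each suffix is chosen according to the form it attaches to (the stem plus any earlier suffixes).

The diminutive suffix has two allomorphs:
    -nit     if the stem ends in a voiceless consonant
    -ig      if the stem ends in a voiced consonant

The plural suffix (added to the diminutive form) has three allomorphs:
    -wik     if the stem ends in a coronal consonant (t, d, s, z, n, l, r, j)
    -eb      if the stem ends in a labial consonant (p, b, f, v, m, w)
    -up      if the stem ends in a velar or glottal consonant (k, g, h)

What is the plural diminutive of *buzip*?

The final consonant of *buzip* is /p/, which is voiceless, so the diminutive suffix is -nit, giving *buzipnit*.
Since the final consonant of the diminutive form *buzipnit* is /t/ (coronal), it takes -wik, giving *buzipnitwik*.

buzipnitwik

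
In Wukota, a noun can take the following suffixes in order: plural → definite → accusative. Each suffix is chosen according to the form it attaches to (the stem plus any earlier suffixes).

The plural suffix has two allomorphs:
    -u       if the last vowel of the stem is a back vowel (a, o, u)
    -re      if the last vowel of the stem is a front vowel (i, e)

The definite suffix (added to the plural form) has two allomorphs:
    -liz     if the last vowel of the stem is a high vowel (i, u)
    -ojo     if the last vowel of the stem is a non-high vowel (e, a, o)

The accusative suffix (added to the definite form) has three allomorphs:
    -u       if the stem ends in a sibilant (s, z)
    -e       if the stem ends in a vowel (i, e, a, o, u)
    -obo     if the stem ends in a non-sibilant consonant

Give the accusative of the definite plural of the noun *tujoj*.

tujojulizu

*tujoj* — last vowel /o/ (a back vowel) → -u → *tujoju*.
The plural form *tujoju*: last vowel = /u/, a high vowel → -liz → *tujojuliz*.
The definite form *tujojuliz*: final sound = /z/, a sibilant → -u → *tujojulizu*.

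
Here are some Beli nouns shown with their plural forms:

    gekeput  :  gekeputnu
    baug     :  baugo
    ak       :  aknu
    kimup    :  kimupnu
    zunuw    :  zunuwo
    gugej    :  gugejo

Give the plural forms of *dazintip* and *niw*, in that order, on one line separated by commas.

dazintipnu, niwo

Looking at the final consonant of each stem: -nu when the stem ends in a voiceless consonant (*gekeput*, *ak*, *kimup*); -o when the stem ends in a voiced consonant (*baug*, *zunuw*, *gugej*).
*dazintip*: final consonant = /p/, voiceless → -nu → *dazintipnu*.
Since the final consonant of *niw* is /w/ (voiced), it takes -o, giving *niwo*.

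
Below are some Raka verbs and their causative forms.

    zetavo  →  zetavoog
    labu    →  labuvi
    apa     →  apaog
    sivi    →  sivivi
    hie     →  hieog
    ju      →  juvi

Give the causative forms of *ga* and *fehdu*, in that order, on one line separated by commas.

gaog, fehduvi

Looking at the last vowel of each stem: -vi when the last vowel of the stem is a high vowel (*labu*, *sivi*, *ju*); -og when the last vowel of the stem is a non-high vowel (*zetavo*, *apa*, *hie*).
Since the last vowel of *ga* is /a/ (a non-high vowel), it takes -og, giving *gaog*.
Since the last vowel of *fehdu* is /u/ (a high vowel), it takes -vi, giving *fehduvi*.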